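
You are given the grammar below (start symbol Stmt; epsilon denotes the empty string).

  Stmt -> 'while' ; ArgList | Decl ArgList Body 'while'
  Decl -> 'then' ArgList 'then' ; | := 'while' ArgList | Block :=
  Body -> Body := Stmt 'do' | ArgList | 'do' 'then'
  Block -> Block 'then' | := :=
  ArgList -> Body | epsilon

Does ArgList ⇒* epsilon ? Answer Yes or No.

ArgList has an epsilon-production, so ArgList ⇒ epsilon.

Yes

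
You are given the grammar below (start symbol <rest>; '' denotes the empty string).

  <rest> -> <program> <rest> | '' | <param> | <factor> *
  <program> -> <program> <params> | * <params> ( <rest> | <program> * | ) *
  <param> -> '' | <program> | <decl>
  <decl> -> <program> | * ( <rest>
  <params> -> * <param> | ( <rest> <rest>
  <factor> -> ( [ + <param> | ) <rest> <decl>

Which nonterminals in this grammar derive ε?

Directly nullable (have an ''-production): <rest>, <param>.
No other nonterminal has a production whose RHS symbols are all nullable.

{ <param>, <rest> }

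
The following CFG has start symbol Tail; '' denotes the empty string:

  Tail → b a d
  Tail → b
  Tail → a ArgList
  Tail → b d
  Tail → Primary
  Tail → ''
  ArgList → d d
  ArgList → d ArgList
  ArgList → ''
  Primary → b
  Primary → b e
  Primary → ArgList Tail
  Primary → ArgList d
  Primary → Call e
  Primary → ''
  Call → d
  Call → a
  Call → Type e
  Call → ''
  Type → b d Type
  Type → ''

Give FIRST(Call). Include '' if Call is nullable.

Call → d contributes {d}.
Call → a contributes {a}.
From Call → Type e: Type nullable, take FIRST(Type) ∪ {e} = { b, e }.
Call → '' contributes ''.
Union: FIRST(Call) = { a, b, d, e, '' }.

{ a, b, d, e, '' }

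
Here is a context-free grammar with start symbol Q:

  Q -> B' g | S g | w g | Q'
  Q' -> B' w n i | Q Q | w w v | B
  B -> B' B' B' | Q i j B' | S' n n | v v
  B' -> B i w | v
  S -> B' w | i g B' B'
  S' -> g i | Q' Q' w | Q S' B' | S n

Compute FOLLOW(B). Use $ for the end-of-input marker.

In Q' -> B: B is at the end, add FOLLOW(Q') = { $, g, i, v, w }.
In B' -> B i w: add FIRST(i w) = { i }.
Union: FOLLOW(B) = { $, g, i, v, w }.

{ $, g, i, v, w }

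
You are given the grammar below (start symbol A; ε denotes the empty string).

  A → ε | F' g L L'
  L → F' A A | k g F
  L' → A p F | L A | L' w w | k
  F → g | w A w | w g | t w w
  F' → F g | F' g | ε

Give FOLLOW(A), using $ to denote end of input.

A is the start symbol, so $ ∈ FOLLOW(A).
In L → F' A A: add FIRST(A)\{ε} = { g, t, w }.
  Since A is nullable, also add FOLLOW(L) = { $, g, k, p, t, w }.
In L → F' A A: A is at the end, add FOLLOW(L) = { $, g, k, p, t, w }.
In L' → A p F: add FIRST(p F) = { p }.
In L' → L A: A is at the end, add FOLLOW(L') = { $, g, k, p, t, w }.
In F → w A w: add FIRST(w) = { w }.
Union: FOLLOW(A) = { $, g, k, p, t, w }.

{ $, g, k, p, t, w }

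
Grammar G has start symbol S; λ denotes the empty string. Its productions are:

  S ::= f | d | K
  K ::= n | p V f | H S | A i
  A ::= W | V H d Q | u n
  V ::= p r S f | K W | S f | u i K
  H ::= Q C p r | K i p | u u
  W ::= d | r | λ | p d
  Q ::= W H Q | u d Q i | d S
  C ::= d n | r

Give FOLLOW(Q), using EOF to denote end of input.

{ d, i, r }

In A ::= V H d Q: Q is at the end, add FOLLOW(A) = { i }.
In H ::= Q C p r: add FIRST(C p r) = { d, r }.
In Q ::= W H Q: Q is at the end, add FOLLOW(Q) = { d, i, r }.
In Q ::= u d Q i: add FIRST(i) = { i }.
Union: FOLLOW(Q) = { d, i, r }.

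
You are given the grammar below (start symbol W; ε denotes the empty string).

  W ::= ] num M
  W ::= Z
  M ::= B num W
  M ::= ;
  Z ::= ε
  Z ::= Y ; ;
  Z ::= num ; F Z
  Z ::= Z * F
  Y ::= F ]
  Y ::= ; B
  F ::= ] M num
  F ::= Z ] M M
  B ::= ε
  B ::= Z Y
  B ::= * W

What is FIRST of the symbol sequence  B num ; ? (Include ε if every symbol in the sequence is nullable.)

Add FIRST(B)\{ε} = { *, ;, ], num }; B is nullable, continue.
num is a terminal; add {num} and stop.

{ *, ;, ], num }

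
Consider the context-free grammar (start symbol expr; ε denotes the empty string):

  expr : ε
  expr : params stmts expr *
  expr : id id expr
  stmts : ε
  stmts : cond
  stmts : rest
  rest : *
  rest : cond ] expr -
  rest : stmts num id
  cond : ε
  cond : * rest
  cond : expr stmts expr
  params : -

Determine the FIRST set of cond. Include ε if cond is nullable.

cond : ε contributes ε.
cond : * rest contributes {*}.
From cond : expr stmts expr: expr, stmts, expr nullable, take FIRST(expr) ∪ FIRST(stmts) ∪ FIRST(expr) = { *, -, ], id, num }; also ε since the whole RHS is nullable.
Union: FIRST(cond) = { *, -, ], id, num, ε }.

{ *, -, ], id, num, ε }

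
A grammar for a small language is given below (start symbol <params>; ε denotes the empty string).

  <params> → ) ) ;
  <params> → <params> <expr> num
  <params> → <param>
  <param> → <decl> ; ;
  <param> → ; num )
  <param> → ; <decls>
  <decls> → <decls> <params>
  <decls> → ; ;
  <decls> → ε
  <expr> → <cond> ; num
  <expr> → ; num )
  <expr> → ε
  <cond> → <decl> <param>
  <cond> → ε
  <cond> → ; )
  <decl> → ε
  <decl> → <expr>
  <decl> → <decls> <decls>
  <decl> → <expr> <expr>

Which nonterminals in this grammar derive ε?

Directly nullable (have an ε-production): <decls>, <expr>, <cond>, <decl>.
No other nonterminal has a production whose RHS symbols are all nullable.

{ <cond>, <decl>, <decls>, <expr> }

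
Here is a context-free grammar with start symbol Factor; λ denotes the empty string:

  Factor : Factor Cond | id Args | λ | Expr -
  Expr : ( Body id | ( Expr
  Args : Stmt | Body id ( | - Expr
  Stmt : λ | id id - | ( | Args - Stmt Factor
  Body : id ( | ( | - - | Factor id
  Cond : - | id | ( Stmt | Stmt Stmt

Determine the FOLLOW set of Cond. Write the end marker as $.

In Factor : Factor Cond: Cond is at the end, add FOLLOW(Factor) = { $, (, -, id }.
Union: FOLLOW(Cond) = { $, (, -, id }.

{ $, (, -, id }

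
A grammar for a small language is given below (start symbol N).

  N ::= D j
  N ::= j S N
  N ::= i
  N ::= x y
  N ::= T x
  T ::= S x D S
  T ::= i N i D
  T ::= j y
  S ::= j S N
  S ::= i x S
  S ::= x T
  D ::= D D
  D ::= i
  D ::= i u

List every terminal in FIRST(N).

{ i, j, x }

From N ::= D j: add FIRST(D) = { i }.
N ::= j S N contributes {j}.
N ::= i contributes {i}.
N ::= x y contributes {x}.
From N ::= T x: add FIRST(T) = { i, j, x }.
Union: FIRST(N) = { i, j, x }.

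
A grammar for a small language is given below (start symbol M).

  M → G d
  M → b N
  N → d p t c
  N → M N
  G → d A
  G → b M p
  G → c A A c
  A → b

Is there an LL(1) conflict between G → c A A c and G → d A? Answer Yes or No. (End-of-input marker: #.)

FIRST(c A A c) = { c } and FIRST(d A) = { d }.
The FIRST sets are disjoint and neither alternative is nullable — no conflict.

No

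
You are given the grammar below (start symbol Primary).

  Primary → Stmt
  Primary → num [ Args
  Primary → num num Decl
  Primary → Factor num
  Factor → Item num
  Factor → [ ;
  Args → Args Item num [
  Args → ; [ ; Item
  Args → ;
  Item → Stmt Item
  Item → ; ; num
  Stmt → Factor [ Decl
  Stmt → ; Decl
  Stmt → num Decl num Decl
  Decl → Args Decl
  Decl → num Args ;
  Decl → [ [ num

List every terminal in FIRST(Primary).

{ ;, [, num }

From Primary → Stmt: add FIRST(Stmt) = { ;, [, num }.
Primary → num [ Args contributes {num}.
Primary → num num Decl contributes {num}.
From Primary → Factor num: add FIRST(Factor) = { ;, [, num }.
Union: FIRST(Primary) = { ;, [, num }.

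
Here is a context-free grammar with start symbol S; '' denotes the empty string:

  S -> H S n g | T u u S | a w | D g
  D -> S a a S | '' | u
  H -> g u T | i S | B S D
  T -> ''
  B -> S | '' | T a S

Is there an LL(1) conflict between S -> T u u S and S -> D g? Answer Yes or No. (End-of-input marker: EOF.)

Yes

FIRST(T u u S) = { u } and FIRST(D g) = { a, g, i, u }.
Both contain u, so the two alternatives are not disjoint — LL(1) conflict.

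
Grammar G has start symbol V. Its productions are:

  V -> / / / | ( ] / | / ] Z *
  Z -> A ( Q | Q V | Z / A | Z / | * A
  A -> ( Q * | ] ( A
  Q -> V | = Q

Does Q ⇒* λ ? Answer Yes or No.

No

No nonterminal in this grammar is nullable.
No production of Q has an RHS whose symbols are all nullable, so Q is not nullable.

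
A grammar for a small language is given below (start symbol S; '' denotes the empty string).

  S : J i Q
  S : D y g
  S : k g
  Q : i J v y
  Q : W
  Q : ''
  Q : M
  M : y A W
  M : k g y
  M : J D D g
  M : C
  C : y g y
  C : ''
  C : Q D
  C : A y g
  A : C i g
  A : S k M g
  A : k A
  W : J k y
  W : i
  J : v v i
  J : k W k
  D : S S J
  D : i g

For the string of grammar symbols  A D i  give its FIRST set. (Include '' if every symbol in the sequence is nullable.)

Add FIRST(A) = { i, k, v, y }; A is not nullable, stop.

{ i, k, v, y }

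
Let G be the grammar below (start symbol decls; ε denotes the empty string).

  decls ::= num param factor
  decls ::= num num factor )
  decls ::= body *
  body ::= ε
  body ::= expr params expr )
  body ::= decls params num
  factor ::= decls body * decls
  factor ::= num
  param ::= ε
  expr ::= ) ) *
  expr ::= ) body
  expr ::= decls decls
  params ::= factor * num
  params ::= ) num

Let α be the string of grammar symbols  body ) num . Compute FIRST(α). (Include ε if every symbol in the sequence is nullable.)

Add FIRST(body)\{ε} = { ), *, num }; body is nullable, continue.
) is a terminal; add {)} and stop.

{ ), *, num }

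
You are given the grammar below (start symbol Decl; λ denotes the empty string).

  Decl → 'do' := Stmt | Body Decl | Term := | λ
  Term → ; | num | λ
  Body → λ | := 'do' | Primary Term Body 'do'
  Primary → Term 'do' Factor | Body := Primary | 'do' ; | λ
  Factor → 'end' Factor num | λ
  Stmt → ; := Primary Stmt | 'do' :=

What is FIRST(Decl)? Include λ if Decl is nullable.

{ 'do', :=, ;, num, λ }

Decl → 'do' := Stmt contributes {'do'}.
From Decl → Body Decl: Body, Decl nullable, take FIRST(Body) ∪ FIRST(Decl) = { 'do', :=, ;, num }; also λ since the whole RHS is nullable.
From Decl → Term :=: Term nullable, take FIRST(Term) ∪ {:=} = { :=, ;, num }.
Decl → λ contributes λ.
Union: FIRST(Decl) = { 'do', :=, ;, num, λ }.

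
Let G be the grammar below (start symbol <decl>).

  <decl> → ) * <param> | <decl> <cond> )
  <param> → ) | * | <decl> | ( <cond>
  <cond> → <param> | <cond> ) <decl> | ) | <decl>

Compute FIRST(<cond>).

{ (, ), * }

From <cond> → <param>: add FIRST(<param>) = { (, ), * }.
From <cond> → <cond> ) <decl>: add FIRST(<cond>) = { (, ), * }.
<cond> → ) contributes {)}.
From <cond> → <decl>: add FIRST(<decl>) = { ) }.
Union: FIRST(<cond>) = { (, ), * }.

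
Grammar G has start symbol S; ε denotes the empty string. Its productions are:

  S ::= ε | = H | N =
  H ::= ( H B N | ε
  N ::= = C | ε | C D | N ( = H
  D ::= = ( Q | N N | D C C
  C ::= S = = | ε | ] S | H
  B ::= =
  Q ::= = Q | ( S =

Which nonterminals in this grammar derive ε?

Directly nullable (have an ε-production): S, H, N, C.
D ::= N N with every symbol nullable, so D is nullable.
No other nonterminal has a production whose RHS symbols are all nullable.

{ C, D, H, N, S }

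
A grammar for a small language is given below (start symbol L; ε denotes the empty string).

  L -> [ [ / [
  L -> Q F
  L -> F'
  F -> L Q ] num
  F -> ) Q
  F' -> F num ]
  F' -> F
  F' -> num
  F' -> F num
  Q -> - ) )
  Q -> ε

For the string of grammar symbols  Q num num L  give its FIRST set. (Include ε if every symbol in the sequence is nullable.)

Add FIRST(Q)\{ε} = { - }; Q is nullable, continue.
num is a terminal; add {num} and stop.

{ -, num }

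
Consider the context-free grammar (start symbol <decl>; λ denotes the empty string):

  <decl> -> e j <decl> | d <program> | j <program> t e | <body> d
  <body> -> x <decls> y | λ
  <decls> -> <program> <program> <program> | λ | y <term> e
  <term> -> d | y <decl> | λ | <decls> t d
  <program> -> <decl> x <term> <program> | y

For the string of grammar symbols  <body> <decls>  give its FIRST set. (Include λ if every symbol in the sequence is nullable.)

Add FIRST(<body>)\{λ} = { x }; <body> is nullable, continue.
Add FIRST(<decls>)\{λ} = { d, e, j, x, y }; <decls> is nullable, continue.
Every symbol is nullable, so include λ.

{ d, e, j, x, y, λ }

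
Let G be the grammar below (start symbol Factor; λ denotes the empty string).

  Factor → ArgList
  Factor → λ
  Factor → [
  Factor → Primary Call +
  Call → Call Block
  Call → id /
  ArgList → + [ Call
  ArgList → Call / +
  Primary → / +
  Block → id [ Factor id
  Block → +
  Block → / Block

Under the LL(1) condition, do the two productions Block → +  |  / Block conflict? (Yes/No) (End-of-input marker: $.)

No

FIRST(+) = { + } and FIRST(/ Block) = { / }.
The FIRST sets are disjoint and neither alternative is nullable — no conflict.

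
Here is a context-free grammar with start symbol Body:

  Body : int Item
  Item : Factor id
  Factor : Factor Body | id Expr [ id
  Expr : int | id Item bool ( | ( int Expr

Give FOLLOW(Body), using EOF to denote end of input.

Body is the start symbol, so EOF ∈ FOLLOW(Body).
In Factor : Factor Body: Body is at the end, add FOLLOW(Factor) = { id, int }.
Union: FOLLOW(Body) = { EOF, id, int }.

{ EOF, id, int }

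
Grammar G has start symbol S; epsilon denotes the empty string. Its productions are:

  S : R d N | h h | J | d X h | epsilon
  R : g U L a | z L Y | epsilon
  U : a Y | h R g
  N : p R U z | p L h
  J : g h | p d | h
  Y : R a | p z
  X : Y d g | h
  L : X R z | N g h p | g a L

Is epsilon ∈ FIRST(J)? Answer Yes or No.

Nullable nonterminals: R, S.
No production of J has an RHS whose symbols are all nullable, so J is not nullable.

No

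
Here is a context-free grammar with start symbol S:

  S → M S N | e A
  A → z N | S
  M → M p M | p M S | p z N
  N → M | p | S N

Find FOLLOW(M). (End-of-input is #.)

{ #, e, p }

In S → M S N: add FIRST(S N) = { e, p }.
In M → M p M: add FIRST(p M) = { p }.
In M → M p M: M is at the end, add FOLLOW(M) = { #, e, p }.
In M → p M S: add FIRST(S) = { e, p }.
In N → M: M is at the end, add FOLLOW(N) = { #, e, p }.
Union: FOLLOW(M) = { #, e, p }.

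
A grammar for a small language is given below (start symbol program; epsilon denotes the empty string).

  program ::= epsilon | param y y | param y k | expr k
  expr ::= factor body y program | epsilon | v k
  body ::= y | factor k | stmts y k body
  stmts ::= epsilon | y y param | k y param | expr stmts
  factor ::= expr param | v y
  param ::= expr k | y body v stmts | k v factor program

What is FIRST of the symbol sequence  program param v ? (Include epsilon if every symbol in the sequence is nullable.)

Add FIRST(program)\{epsilon} = { k, v, y }; program is nullable, continue.
Add FIRST(param) = { k, v, y }; param is not nullable, stop.

{ k, v, y }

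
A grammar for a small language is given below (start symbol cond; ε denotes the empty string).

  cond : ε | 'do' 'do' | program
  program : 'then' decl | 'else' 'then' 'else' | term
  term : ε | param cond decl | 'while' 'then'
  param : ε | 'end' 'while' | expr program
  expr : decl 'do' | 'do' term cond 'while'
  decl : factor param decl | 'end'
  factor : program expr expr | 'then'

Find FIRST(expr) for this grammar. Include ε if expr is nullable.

From expr : decl 'do': add FIRST(decl) = { 'do', 'else', 'end', 'then', 'while' }.
expr : 'do' term cond 'while' contributes {'do'}.
Union: FIRST(expr) = { 'do', 'else', 'end', 'then', 'while' }.

{ 'do', 'else', 'end', 'then', 'while' }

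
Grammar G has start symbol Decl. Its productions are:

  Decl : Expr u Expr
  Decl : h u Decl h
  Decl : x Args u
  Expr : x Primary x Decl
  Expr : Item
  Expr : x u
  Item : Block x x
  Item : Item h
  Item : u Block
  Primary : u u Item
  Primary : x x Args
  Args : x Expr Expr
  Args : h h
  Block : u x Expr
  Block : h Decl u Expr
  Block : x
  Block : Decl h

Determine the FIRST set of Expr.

{ h, u, x }

Expr : x Primary x Decl contributes {x}.
From Expr : Item: add FIRST(Item) = { h, u, x }.
Expr : x u contributes {x}.
Union: FIRST(Expr) = { h, u, x }.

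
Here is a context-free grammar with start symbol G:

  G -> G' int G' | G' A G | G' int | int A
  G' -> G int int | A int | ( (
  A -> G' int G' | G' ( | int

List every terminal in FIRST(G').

{ (, int }

From G' -> G int int: add FIRST(G) = { (, int }.
From G' -> A int: add FIRST(A) = { (, int }.
G' -> ( ( contributes {(}.
Union: FIRST(G') = { (, int }.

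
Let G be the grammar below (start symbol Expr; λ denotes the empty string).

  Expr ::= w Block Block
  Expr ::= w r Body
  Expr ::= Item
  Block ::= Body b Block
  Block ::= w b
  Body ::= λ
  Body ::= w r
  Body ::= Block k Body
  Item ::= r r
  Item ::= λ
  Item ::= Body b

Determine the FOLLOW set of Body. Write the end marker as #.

{ #, b }

In Expr ::= w r Body: Body is at the end, add FOLLOW(Expr) = { # }.
In Block ::= Body b Block: add FIRST(b Block) = { b }.
In Body ::= Block k Body: Body is at the end, add FOLLOW(Body) = { #, b }.
In Item ::= Body b: add FIRST(b) = { b }.
Union: FOLLOW(Body) = { #, b }.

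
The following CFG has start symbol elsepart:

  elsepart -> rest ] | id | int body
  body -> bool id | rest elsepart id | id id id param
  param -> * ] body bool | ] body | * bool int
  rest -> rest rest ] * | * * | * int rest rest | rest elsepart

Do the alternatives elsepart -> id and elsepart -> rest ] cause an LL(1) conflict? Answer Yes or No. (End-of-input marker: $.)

FIRST(id) = { id } and FIRST(rest ]) = { * }.
The FIRST sets are disjoint and neither alternative is nullable — no conflict.

No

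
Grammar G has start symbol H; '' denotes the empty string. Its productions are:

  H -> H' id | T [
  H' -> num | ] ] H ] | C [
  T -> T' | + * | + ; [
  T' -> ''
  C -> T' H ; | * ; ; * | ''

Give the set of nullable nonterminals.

{ C, T, T' }

Directly nullable (have an ''-production): T', C.
T -> T' with every symbol nullable, so T is nullable.
No other nonterminal has a production whose RHS symbols are all nullable.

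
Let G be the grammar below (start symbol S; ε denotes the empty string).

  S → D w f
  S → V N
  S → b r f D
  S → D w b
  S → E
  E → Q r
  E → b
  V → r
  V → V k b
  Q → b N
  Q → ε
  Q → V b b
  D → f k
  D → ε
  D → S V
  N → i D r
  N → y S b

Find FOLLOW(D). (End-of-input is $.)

{ $, b, r, w }

In S → D w f: add FIRST(w f) = { w }.
In S → b r f D: D is at the end, add FOLLOW(S) = { $, b, r }.
In S → D w b: add FIRST(w b) = { w }.
In N → i D r: add FIRST(r) = { r }.
Union: FOLLOW(D) = { $, b, r, w }.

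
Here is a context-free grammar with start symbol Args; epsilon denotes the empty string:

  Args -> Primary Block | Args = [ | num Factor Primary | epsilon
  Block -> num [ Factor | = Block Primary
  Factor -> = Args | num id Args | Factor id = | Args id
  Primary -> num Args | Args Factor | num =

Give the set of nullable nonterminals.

Directly nullable (have an epsilon-production): Args.
No other nonterminal has a production whose RHS symbols are all nullable.

{ Args }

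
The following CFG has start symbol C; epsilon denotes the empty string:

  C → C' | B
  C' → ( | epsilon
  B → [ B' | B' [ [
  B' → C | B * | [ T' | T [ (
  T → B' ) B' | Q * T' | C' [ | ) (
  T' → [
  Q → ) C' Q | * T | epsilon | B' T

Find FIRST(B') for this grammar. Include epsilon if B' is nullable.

{ (, ), *, [, epsilon }

From B' → C: add FIRST(C) = { (, ), *, [, epsilon } (including epsilon since C is nullable).
From B' → B *: add FIRST(B) = { (, ), *, [ }.
B' → [ T' contributes {[}.
From B' → T [ (: add FIRST(T) = { (, ), *, [ }.
Union: FIRST(B') = { (, ), *, [, epsilon }.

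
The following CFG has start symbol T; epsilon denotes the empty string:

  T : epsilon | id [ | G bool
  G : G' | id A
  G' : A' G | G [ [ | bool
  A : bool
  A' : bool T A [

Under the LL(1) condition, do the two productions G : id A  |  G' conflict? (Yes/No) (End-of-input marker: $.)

Yes

FIRST(id A) = { id } and FIRST(G') = { bool, id }.
Both contain id, so the two alternatives are not disjoint — LL(1) conflict.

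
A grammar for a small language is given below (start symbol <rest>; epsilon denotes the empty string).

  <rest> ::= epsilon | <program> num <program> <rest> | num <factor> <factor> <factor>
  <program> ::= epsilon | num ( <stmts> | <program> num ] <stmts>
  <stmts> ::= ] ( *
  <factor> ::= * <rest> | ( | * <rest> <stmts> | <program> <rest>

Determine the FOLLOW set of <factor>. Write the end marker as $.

In <rest> ::= num <factor> <factor> <factor>: add FIRST(<factor> <factor>)\{epsilon} = { (, *, num }.
  Since <factor> <factor> is nullable, also add FOLLOW(<rest>) = { $, (, *, ], num }.
In <rest> ::= num <factor> <factor> <factor>: add FIRST(<factor>)\{epsilon} = { (, *, num }.
  Since <factor> is nullable, also add FOLLOW(<rest>) = { $, (, *, ], num }.
In <rest> ::= num <factor> <factor> <factor>: <factor> is at the end, add FOLLOW(<rest>) = { $, (, *, ], num }.
Union: FOLLOW(<factor>) = { $, (, *, ], num }.

{ $, (, *, ], num }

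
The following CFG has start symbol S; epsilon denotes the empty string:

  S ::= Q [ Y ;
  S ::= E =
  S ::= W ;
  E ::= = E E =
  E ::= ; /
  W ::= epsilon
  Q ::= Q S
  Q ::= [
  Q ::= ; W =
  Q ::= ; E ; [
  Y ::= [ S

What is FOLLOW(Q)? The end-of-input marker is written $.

{ ;, =, [ }

In S ::= Q [ Y ;: add FIRST([ Y ;) = { [ }.
In Q ::= Q S: add FIRST(S) = { ;, =, [ }.
Union: FOLLOW(Q) = { ;, =, [ }.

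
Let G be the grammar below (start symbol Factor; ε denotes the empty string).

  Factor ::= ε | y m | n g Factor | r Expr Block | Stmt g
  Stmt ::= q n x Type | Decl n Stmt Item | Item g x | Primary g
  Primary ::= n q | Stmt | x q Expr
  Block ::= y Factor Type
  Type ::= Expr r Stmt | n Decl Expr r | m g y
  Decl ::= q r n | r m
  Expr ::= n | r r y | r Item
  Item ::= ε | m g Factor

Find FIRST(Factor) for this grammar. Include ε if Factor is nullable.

Factor ::= ε contributes ε.
Factor ::= y m contributes {y}.
Factor ::= n g Factor contributes {n}.
Factor ::= r Expr Block contributes {r}.
From Factor ::= Stmt g: add FIRST(Stmt) = { g, m, n, q, r, x }.
Union: FIRST(Factor) = { g, m, n, q, r, x, y, ε }.

{ g, m, n, q, r, x, y, ε }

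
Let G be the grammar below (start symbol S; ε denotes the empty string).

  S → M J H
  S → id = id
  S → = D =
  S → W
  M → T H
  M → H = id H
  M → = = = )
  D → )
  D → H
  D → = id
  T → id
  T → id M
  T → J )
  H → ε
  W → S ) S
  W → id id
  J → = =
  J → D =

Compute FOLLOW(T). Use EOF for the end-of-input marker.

{ ), = }

In M → T H: add FIRST(H)\{ε} = {  }.
  Since H is nullable, also add FOLLOW(M) = { ), = }.
Union: FOLLOW(T) = { ), = }.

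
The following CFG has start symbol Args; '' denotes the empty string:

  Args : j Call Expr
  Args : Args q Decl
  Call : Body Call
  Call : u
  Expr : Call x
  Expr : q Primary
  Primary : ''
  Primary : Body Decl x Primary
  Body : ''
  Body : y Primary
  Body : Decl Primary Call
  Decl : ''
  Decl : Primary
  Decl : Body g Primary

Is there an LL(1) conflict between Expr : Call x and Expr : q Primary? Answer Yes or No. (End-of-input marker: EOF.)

FIRST(Call x) = { g, u, x, y } and FIRST(q Primary) = { q }.
The FIRST sets are disjoint and neither alternative is nullable — no conflict.

No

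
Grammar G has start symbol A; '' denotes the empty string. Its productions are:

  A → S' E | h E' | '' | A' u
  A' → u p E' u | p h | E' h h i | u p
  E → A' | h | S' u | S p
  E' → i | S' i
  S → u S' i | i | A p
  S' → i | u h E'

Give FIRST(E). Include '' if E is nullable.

{ h, i, p, u }

From E → A': add FIRST(A') = { i, p, u }.
E → h contributes {h}.
From E → S' u: add FIRST(S') = { i, u }.
From E → S p: add FIRST(S) = { h, i, p, u }.
Union: FIRST(E) = { h, i, p, u }.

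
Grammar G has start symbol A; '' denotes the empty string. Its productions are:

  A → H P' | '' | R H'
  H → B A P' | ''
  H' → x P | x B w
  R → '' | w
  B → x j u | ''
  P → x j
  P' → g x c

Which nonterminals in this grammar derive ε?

{ A, B, H, R }

Directly nullable (have an ''-production): A, H, R, B.
No other nonterminal has a production whose RHS symbols are all nullable.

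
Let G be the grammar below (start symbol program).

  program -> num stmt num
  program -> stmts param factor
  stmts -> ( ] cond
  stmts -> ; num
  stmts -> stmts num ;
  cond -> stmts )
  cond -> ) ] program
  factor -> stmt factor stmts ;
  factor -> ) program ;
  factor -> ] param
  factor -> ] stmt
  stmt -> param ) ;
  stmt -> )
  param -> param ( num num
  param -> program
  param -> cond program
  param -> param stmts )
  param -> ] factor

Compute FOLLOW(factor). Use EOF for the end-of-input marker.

In program -> stmts param factor: factor is at the end, add FOLLOW(program) = { EOF, (, ), ;, ], num }.
In factor -> stmt factor stmts ;: add FIRST(stmts ;) = { (, ; }.
In param -> ] factor: factor is at the end, add FOLLOW(param) = { EOF, (, ), ;, ], num }.
Union: FOLLOW(factor) = { EOF, (, ), ;, ], num }.

{ EOF, (, ), ;, ], num }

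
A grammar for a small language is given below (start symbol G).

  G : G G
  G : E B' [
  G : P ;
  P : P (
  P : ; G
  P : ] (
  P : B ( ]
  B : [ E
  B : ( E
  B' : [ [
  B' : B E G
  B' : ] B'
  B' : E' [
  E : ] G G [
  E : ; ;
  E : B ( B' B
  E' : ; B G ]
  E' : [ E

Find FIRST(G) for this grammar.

{ (, ;, [, ] }

From G : G G: add FIRST(G) = { (, ;, [, ] }.
From G : E B' [: add FIRST(E) = { (, ;, [, ] }.
From G : P ;: add FIRST(P) = { (, ;, [, ] }.
Union: FIRST(G) = { (, ;, [, ] }.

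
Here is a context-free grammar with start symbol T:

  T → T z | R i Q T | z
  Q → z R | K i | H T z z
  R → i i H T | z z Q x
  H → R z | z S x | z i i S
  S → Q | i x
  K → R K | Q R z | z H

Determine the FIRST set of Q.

Q → z R contributes {z}.
From Q → K i: add FIRST(K) = { i, z }.
From Q → H T z z: add FIRST(H) = { i, z }.
Union: FIRST(Q) = { i, z }.

{ i, z }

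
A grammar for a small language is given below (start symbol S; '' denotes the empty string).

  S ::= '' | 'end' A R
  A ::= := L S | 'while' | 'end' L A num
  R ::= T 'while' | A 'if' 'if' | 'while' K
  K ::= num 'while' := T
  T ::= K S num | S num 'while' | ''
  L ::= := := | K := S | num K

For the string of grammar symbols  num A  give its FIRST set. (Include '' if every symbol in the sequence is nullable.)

{ num }

num is a terminal; add {num} and stop.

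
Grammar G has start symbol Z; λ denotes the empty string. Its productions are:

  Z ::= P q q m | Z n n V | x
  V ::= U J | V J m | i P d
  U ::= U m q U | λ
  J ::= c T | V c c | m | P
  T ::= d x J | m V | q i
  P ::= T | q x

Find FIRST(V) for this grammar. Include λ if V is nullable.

{ c, d, i, m, q }

From V ::= U J: U nullable, take FIRST(U) ∪ FIRST(J) = { c, d, i, m, q }.
From V ::= V J m: add FIRST(V) = { c, d, i, m, q }.
V ::= i P d contributes {i}.
Union: FIRST(V) = { c, d, i, m, q }.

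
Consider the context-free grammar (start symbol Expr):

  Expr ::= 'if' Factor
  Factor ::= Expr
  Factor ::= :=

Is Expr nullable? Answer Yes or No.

No

No nonterminal in this grammar is nullable.
No production of Expr has an RHS whose symbols are all nullable, so Expr is not nullable.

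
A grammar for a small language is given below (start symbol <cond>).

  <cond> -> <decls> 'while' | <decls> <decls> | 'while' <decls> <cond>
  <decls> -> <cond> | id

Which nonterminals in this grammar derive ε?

{ } (none)

No nonterminal has an empty production or an RHS whose symbols are all nullable.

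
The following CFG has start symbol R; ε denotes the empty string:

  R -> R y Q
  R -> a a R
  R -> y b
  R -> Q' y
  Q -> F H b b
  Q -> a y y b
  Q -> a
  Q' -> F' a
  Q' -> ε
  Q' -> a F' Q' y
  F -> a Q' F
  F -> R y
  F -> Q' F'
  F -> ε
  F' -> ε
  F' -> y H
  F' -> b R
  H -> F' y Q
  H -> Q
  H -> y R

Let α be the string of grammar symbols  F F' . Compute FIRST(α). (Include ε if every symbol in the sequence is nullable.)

Add FIRST(F)\{ε} = { a, b, y }; F is nullable, continue.
Add FIRST(F')\{ε} = { b, y }; F' is nullable, continue.
Every symbol is nullable, so include ε.

{ a, b, y, ε }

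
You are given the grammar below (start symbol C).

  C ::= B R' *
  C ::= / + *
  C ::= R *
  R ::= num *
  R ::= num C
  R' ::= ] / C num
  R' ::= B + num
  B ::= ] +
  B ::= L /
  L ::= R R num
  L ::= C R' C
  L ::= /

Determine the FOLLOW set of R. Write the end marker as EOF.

{ *, num }

In C ::= R *: add FIRST(*) = { * }.
In L ::= R R num: add FIRST(R num) = { num }.
In L ::= R R num: add FIRST(num) = { num }.
Union: FOLLOW(R) = { *, num }.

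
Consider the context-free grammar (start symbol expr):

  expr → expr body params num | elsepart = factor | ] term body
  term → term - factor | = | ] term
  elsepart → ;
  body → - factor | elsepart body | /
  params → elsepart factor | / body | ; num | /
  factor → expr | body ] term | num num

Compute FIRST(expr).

{ ;, ] }

From expr → expr body params num: add FIRST(expr) = { ;, ] }.
From expr → elsepart = factor: add FIRST(elsepart) = { ; }.
expr → ] term body contributes {]}.
Union: FIRST(expr) = { ;, ] }.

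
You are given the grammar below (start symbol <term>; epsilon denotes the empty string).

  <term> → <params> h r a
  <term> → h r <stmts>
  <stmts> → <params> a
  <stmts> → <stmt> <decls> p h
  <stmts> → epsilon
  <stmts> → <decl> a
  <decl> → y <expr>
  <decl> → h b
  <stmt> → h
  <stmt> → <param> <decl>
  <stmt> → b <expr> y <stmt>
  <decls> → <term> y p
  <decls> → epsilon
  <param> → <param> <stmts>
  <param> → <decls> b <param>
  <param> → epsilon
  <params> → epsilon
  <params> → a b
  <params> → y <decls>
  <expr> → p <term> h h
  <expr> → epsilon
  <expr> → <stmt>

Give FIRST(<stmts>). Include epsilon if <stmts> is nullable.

{ a, b, h, y, epsilon }

From <stmts> → <params> a: <params> nullable, take FIRST(<params>) ∪ {a} = { a, y }.
From <stmts> → <stmt> <decls> p h: add FIRST(<stmt>) = { a, b, h, y }.
<stmts> → epsilon contributes epsilon.
From <stmts> → <decl> a: add FIRST(<decl>) = { h, y }.
Union: FIRST(<stmts>) = { a, b, h, y, epsilon }.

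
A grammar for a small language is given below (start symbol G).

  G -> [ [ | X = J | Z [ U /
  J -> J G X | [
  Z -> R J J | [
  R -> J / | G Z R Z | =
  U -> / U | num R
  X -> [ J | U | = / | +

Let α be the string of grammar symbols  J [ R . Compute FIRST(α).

{ [ }

Add FIRST(J) = { [ }; J is not nullable, stop.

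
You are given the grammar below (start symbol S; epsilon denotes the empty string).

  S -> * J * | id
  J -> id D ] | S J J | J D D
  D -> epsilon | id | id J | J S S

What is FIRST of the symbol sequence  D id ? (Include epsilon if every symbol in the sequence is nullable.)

{ *, id }

Add FIRST(D)\{epsilon} = { *, id }; D is nullable, continue.
id is a terminal; add {id} and stop.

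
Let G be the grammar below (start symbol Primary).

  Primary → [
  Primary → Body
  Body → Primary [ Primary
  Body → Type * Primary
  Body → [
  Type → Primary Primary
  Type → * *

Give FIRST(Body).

{ *, [ }

From Body → Primary [ Primary: add FIRST(Primary) = { *, [ }.
From Body → Type * Primary: add FIRST(Type) = { *, [ }.
Body → [ contributes {[}.
Union: FIRST(Body) = { *, [ }.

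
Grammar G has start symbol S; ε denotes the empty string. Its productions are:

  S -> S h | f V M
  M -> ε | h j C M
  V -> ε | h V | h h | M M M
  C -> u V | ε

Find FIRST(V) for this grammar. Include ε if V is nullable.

V -> ε contributes ε.
V -> h V contributes {h}.
V -> h h contributes {h}.
From V -> M M M: M, M, M nullable, take FIRST(M) ∪ FIRST(M) ∪ FIRST(M) = { h }; also ε since the whole RHS is nullable.
Union: FIRST(V) = { h, ε }.

{ h, ε }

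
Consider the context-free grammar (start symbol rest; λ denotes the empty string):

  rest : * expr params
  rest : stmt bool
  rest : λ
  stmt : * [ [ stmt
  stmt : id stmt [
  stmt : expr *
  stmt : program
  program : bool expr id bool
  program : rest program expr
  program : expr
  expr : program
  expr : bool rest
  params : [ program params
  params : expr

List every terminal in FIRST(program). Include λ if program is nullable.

{ *, bool, id }

program : bool expr id bool contributes {bool}.
From program : rest program expr: rest nullable, take FIRST(rest) ∪ FIRST(program) = { *, bool, id }.
From program : expr: add FIRST(expr) = { *, bool, id }.
Union: FIRST(program) = { *, bool, id }.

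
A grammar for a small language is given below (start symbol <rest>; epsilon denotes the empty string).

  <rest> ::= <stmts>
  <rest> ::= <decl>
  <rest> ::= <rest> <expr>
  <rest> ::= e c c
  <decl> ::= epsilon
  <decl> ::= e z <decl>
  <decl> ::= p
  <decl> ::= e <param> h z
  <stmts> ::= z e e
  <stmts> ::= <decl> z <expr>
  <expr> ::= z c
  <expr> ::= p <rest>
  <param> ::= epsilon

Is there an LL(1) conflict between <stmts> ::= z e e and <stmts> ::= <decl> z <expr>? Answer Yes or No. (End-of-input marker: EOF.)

FIRST(z e e) = { z } and FIRST(<decl> z <expr>) = { e, p, z }.
Both contain z, so the two alternatives are not disjoint — LL(1) conflict.

Yes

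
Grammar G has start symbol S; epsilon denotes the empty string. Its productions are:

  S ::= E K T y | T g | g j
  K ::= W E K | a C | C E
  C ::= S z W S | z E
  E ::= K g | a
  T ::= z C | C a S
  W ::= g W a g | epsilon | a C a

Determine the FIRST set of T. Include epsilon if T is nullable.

T ::= z C contributes {z}.
From T ::= C a S: add FIRST(C) = { a, g, z }.
Union: FIRST(T) = { a, g, z }.

{ a, g, z }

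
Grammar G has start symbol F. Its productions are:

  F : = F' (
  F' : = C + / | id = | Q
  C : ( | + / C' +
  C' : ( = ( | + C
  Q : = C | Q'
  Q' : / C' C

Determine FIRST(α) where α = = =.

= is a terminal; add {=} and stop.

{ = }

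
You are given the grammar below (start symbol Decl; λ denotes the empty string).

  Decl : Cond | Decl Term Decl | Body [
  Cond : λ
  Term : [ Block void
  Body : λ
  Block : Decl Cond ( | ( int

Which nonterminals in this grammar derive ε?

Directly nullable (have an λ-production): Cond, Body.
Decl : Cond with every symbol nullable, so Decl is nullable.
No other nonterminal has a production whose RHS symbols are all nullable.

{ Body, Cond, Decl }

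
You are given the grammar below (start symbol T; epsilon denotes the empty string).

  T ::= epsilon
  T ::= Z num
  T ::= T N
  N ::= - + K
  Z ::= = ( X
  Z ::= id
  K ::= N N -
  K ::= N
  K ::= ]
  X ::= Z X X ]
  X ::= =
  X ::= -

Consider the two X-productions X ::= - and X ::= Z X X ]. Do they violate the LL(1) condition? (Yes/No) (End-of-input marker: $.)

No

FIRST(-) = { - } and FIRST(Z X X ]) = { =, id }.
The FIRST sets are disjoint and neither alternative is nullable — no conflict.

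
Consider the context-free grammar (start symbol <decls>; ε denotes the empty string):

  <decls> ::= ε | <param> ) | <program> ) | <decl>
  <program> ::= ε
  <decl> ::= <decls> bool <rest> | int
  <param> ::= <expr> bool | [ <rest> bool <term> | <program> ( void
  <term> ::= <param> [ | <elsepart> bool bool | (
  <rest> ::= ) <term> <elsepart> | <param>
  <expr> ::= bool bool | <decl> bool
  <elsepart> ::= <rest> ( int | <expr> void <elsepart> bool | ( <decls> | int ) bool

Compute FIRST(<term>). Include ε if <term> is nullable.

{ (, ), [, bool, int }

From <term> ::= <param> [: add FIRST(<param>) = { (, ), [, bool, int }.
From <term> ::= <elsepart> bool bool: add FIRST(<elsepart>) = { (, ), [, bool, int }.
<term> ::= ( contributes {(}.
Union: FIRST(<term>) = { (, ), [, bool, int }.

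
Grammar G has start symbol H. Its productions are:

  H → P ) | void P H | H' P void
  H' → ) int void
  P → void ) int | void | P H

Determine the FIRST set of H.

{ ), void }

From H → P ): add FIRST(P) = { void }.
H → void P H contributes {void}.
From H → H' P void: add FIRST(H') = { ) }.
Union: FIRST(H) = { ), void }.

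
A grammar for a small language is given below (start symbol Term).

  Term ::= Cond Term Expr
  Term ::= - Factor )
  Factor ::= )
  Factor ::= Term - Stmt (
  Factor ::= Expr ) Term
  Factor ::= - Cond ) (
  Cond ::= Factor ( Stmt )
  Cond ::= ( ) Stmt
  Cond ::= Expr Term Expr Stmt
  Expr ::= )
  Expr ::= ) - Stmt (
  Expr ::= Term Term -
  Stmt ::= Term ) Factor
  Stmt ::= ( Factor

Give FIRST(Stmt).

{ (, ), - }

From Stmt ::= Term ) Factor: add FIRST(Term) = { (, ), - }.
Stmt ::= ( Factor contributes {(}.
Union: FIRST(Stmt) = { (, ), - }.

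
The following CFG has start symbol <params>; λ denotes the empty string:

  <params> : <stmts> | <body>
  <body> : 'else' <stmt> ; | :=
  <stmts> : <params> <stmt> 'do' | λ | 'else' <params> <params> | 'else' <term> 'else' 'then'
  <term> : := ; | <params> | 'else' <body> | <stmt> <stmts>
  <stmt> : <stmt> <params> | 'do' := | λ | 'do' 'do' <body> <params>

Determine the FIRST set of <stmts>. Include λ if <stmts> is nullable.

{ 'do', 'else', :=, λ }

From <stmts> : <params> <stmt> 'do': <params>, <stmt> nullable, take FIRST(<params>) ∪ FIRST(<stmt>) ∪ {'do'} = { 'do', 'else', := }.
<stmts> : λ contributes λ.
<stmts> : 'else' <params> <params> contributes {'else'}.
<stmts> : 'else' <term> 'else' 'then' contributes {'else'}.
Union: FIRST(<stmts>) = { 'do', 'else', :=, λ }.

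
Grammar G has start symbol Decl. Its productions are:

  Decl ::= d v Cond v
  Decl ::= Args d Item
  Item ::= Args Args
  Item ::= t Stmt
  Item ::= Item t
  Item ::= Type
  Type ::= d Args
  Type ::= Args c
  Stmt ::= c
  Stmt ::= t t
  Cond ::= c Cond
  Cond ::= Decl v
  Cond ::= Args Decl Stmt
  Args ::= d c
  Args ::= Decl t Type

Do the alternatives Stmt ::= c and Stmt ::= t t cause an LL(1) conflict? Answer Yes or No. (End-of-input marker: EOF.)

No

FIRST(c) = { c } and FIRST(t t) = { t }.
The FIRST sets are disjoint and neither alternative is nullable — no conflict.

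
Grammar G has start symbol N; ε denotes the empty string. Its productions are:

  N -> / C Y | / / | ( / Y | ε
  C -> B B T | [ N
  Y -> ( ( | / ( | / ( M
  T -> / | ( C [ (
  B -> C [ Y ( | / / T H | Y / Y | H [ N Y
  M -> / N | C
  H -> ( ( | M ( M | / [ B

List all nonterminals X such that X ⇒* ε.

Directly nullable (have an ε-production): N.
No other nonterminal has a production whose RHS symbols are all nullable.

{ N }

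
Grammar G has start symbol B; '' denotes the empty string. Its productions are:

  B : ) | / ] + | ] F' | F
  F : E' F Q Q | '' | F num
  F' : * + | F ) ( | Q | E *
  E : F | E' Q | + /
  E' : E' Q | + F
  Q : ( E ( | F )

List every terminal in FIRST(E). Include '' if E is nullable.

{ +, num, '' }

From E : F: add FIRST(F) = { +, num, '' } (including '' since F is nullable).
From E : E' Q: add FIRST(E') = { + }.
E : + / contributes {+}.
Union: FIRST(E) = { +, num, '' }.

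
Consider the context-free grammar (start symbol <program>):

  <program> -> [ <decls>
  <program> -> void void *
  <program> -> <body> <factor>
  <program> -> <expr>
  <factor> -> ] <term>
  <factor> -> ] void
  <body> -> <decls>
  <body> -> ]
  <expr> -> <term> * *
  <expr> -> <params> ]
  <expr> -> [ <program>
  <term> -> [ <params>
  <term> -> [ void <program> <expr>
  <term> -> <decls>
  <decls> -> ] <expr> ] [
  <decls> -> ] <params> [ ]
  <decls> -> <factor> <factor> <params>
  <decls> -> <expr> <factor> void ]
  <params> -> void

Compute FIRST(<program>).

{ [, ], void }

<program> -> [ <decls> contributes {[}.
<program> -> void void * contributes {void}.
From <program> -> <body> <factor>: add FIRST(<body>) = { [, ], void }.
From <program> -> <expr>: add FIRST(<expr>) = { [, ], void }.
Union: FIRST(<program>) = { [, ], void }.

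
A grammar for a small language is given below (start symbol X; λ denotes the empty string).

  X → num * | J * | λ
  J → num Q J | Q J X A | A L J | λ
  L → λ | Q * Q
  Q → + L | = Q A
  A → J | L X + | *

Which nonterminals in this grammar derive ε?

Directly nullable (have an λ-production): X, J, L.
A → J with every symbol nullable, so A is nullable.
No other nonterminal has a production whose RHS symbols are all nullable.

{ A, J, L, X }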